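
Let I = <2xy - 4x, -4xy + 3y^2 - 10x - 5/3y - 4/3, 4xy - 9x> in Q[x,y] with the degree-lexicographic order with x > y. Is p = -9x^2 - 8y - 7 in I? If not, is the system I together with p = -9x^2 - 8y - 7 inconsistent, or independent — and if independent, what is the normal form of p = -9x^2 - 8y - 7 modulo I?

First compute the reduced Gröbner basis of I by Buchberger's algorithm.
f_1 = 2xy - 4x, LT = xy.
f_2 = -4xy + 3y^2 - 10x - 5/3y - 4/3, LT = xy.
f_3 = 4xy - 9x, LT = xy.

S(f_1,f_2): lcm = xy. S = 3/4y^2 - 9/2x - 5/12y - 1/3.
  reduce S modulo (f_1, f_2, f_3):
  remainder 3/4y^2 - 9/2x - 5/12y - 1/3 ≠ 0; add h_4 = 3/4y^2 - 9/2x - 5/12y - 1/3 to the basis.

S(f_1,f_3): lcm = xy. S = 1/4x.
  reduce S modulo (f_1, f_2, f_3, h_4):
  remainder 1/4x ≠ 0; add h_5 = 1/4x to the basis.

The other S-polynomials (S(f_2,f_3), S(f_1,h_4), S(f_2,h_4), S(f_3,h_4), S(f_1,h_5), S(f_2,h_5), S(f_3,h_5), S(h_4,h_5)) all reduce to 0 modulo the current basis, so we have a Gröbner basis.
Inter-reduce: drop elements whose leading term is divisible by another's, tail-reduce, and make monic.
Reduced Gröbner basis: {y^2 - 5/9y - 4/9, x}.
Label its elements g_1 = y^2 - 5/9y - 4/9, g_2 = x.

Reduce p = -9x^2 - 8y - 7 modulo G:
  leading term x^2: subtract (-9x)·g_2 from -9x^2 - 8y - 7 → -8y - 7
  leading term y: no divisor's leading term divides it; move -8y to the remainder.
  leading term 1: no divisor's leading term divides it; move -7 to the remainder.
  normal form = -8y - 7.
The normal form is nonzero, so p ∉ I. Since p minus its normal form lies in I, I + (p) = I + (r) where r = -8y - 7; decide whether this ideal is the whole ring.
Run Buchberger on G together with r (pairs among the g_i already reduce to 0 since G is a Gröbner basis):
g_1 = y^2 - 5/9y - 4/9, LT = y^2.
g_2 = x, LT = x.
r = -8y - 7, LT = y.

S(g_1,r): lcm = y^2. S = -103/72y - 4/9.
  reduce S modulo (g_1, g_2, r):
  remainder 155/192 ≠ 0; add m_4 = 155/192 to the basis.

The other S-polynomials (S(g_1,g_2), S(g_2,r), S(g_1,m_4), S(g_2,m_4), S(r,m_4)) all reduce to 0 modulo the current basis, so we have a Gröbner basis.
Inter-reduce: drop elements whose leading term is divisible by another's, tail-reduce, and make monic.
Reduced Gröbner basis: {1}.
The reduced Gröbner basis of I + (p) is {1}: the ideal is the whole ring, so the enlarged system has no common solution — adjoining p is inconsistent.

Ideal membership is decidable via reduction modulo a Gröbner basis.

Adjoining -9x^2 - 8y - 7 makes the ideal the whole ring: the system is inconsistent.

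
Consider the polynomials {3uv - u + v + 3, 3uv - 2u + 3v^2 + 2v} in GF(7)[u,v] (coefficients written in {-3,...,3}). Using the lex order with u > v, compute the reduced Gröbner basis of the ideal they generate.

Buchberger's algorithm terminates because the ascending chain of leading-term ideals stabilizes.

f_1 = 3uv - u + v + 3, LT = uv.
f_2 = 3uv - 2u + 3v^2 + 2v, LT = uv.

S(f_1,f_2): lcm = uv. S = -2u - v^2 + 2v + 1.
  leading term u: no divisor's leading term divides it; move -2u to the remainder.
  leading term v^2: no divisor's leading term divides it; move -v^2 to the remainder.
  leading term v: no divisor's leading term divides it; move 2v to the remainder.
  leading term 1: no divisor's leading term divides it; move 1 to the remainder.
  remainder -2u - v^2 + 2v + 1 ≠ 0; add g_3 = -2u - v^2 + 2v + 1 to the basis.

S(f_1,g_3): lcm = uv. S = 2u + 3v^3 + v^2 + 2v + 1.
  leading term u: subtract (-1)·g_3 from 2u + 3v^3 + v^2 + 2v + 1 → 3v^3 - 3v + 2
  leading term v^3: no divisor's leading term divides it; move 3v^3 to the remainder.
  leading term v: no divisor's leading term divides it; move -3v to the remainder.
  leading term 1: no divisor's leading term divides it; move 2 to the remainder.
  remainder 3v^3 - 3v + 2 ≠ 0; add g_4 = 3v^3 - 3v + 2 to the basis.

The other S-polynomials (S(f_2,g_3), S(f_1,g_4), S(f_2,g_4), S(g_3,g_4)) all reduce to 0 modulo the current basis, so we have a Gröbner basis.
Inter-reduce: drop elements whose leading term is divisible by another's, tail-reduce, and make monic.

G = {u - 3v^2 - v + 3, v^3 - v + 3}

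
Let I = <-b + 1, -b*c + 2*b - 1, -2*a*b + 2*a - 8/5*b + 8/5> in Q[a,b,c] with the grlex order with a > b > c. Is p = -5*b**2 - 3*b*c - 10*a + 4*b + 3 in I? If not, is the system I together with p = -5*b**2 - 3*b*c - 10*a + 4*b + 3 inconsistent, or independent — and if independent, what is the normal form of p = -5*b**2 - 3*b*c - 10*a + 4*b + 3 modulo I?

First compute the reduced Gröbner basis of I by Buchberger's algorithm.
f_1 = -b + 1, LT = b.
f_2 = -b*c + 2*b - 1, LT = b*c.
f_3 = -2*a*b + 2*a - 8/5*b + 8/5, LT = a*b.

S(f_1,f_2): lcm = b*c. S = 2*b - c - 1.
  leading term b: subtract (-2)·f_1 from 2*b - c - 1 → -c + 1
  leading term c: no divisor's leading term divides it; move -c to the remainder.
  leading term 1: no divisor's leading term divides it; move 1 to the remainder.
  remainder -c + 1 ≠ 0; add h_4 = -c + 1 to the basis.

The other S-polynomials (S(f_1,f_3), S(f_2,f_3), S(f_1,h_4), S(f_2,h_4), S(f_3,h_4)) all reduce to 0 modulo the current basis, so we have a Gröbner basis.
Inter-reduce: drop elements whose leading term is divisible by another's, tail-reduce, and make monic.
Reduced Gröbner basis: {b - 1, c - 1}.
Label its elements g_1 = b - 1, g_2 = c - 1.

Reduce p = -5*b**2 - 3*b*c - 10*a + 4*b + 3 modulo G:
  leading term b**2: subtract (-5*b)·g_1 from -5*b**2 - 3*b*c - 10*a + 4*b + 3 → -3*b*c - 10*a - b + 3
  leading term b*c: subtract (-3*c)·g_1 from -3*b*c - 10*a - b + 3 → -10*a - b - 3*c + 3
  leading term a: no divisor's leading term divides it; move -10*a to the remainder.
  leading term b: subtract (-1)·g_1 from -b - 3*c + 3 → -3*c + 2
  leading term c: subtract (-3)·g_2 from -3*c + 2 → -1
  leading term 1: no divisor's leading term divides it; move -1 to the remainder.
  normal form = -10*a - 1.
The normal form is nonzero, so p ∉ I. Since p minus its normal form lies in I, I + (p) = I + (r) where r = -10*a - 1; decide whether this ideal is the whole ring.
Run Buchberger on G together with r (pairs among the g_i already reduce to 0 since G is a Gröbner basis):
g_1 = b - 1, LT = b.
g_2 = c - 1, LT = c.
r = -10*a - 1, LT = a.

The S-polynomials (S(g_1,g_2), S(g_1,r), S(g_2,r)) all reduce to 0 modulo the current basis, so we have a Gröbner basis.
Inter-reduce: drop elements whose leading term is divisible by another's, tail-reduce, and make monic.
Reduced Gröbner basis: {a + 1/10, b - 1, c - 1}.
The reduced Gröbner basis of I + (p) is {a + 1/10, b - 1, c - 1} ≠ {1}, a proper ideal, so the enlarged system stays consistent: p is independent of I, with normal form -10*a - 1.

-5*b**2 - 3*b*c - 10*a + 4*b + 3 is independent of I; its normal form modulo I is -10*a - 1.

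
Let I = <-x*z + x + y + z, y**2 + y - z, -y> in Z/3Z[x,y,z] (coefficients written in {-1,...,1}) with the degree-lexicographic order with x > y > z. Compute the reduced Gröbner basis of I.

f_1 = -x*z + x + y + z, LT = x*z.
f_2 = y**2 + y - z, LT = y**2.
f_3 = -y, LT = y.

S(f_2,f_3): lcm = y**2. S = y - z.
  leading term y: subtract (-1)·f_3 from y - z → -z
  leading term z: no divisor's leading term divides it; move -z to the remainder.
  remainder -z ≠ 0; add g_4 = -z to the basis.

S(f_1,g_4): lcm = x*z. S = -x - y - z.
  leading term x: no divisor's leading term divides it; move -x to the remainder.
  leading term y: subtract (1)·f_3 from -y - z → -z
  leading term z: subtract (1)·g_4 from -z → 0
  remainder -x ≠ 0; add g_5 = -x to the basis.

The other S-polynomials (S(f_1,f_2), S(f_1,f_3), S(f_2,g_4), S(f_3,g_4), S(f_1,g_5), S(f_2,g_5), S(f_3,g_5), S(g_4,g_5)) all reduce to 0 modulo the current basis, so we have a Gröbner basis.
Inter-reduce: drop elements whose leading term is divisible by another's, tail-reduce, and make monic.

G = {x, y, z}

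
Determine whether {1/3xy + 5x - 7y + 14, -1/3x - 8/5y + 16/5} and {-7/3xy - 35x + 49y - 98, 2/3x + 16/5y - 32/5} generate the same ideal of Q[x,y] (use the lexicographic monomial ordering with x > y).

For a fixed monomial order, each ideal has a unique reduced Gröbner basis; comparing bases decides equality.
Buchberger on the first generating set:
f_1 = 1/3xy + 5x - 7y + 14, LT = xy.
f_2 = -1/3x - 8/5y + 16/5, LT = x.

S(f_1,f_2): lcm = xy. S = 15x - 24/5y^2 - 57/5y + 42.
  leading term x: subtract (-45)·f_2 from 15x - 24/5y^2 - 57/5y + 42 → -24/5y^2 - 417/5y + 186
  leading term y^2: no divisor's leading term divides it; move -24/5y^2 to the remainder.
  leading term y: no divisor's leading term divides it; move -417/5y to the remainder.
  leading term 1: no divisor's leading term divides it; move 186 to the remainder.
  remainder -24/5y^2 - 417/5y + 186 ≠ 0; add g_3 = -24/5y^2 - 417/5y + 186 to the basis.

S(f_1,g_3): lcm = xy^2. S = -19/8xy + 155/4x - 21y^2 + 42y.
  leading term xy: subtract (-57/8)·f_1 from -19/8xy + 155/4x - 21y^2 + 42y → 595/8x - 21y^2 - 63/8y + 399/4
  leading term x: subtract (-1785/8)·f_2 from 595/8x - 21y^2 - 63/8y + 399/4 → -21y^2 - 2919/8y + 3255/4
  leading term y^2: subtract (35/8)·g_3 from -21y^2 - 2919/8y + 3255/4 → 0
  remainder 0.

S(f_2,g_3): leading monomials are coprime, so the S-polynomial reduces to 0 (Buchberger's first criterion).
Every S-polynomial of the final basis reduces to 0, so we have a Gröbner basis.
Inter-reduce: drop elements whose leading term is divisible by another's, tail-reduce, and make monic.
Reduced Gröbner basis: {x + 24/5y - 48/5, y^2 + 139/8y - 155/4}.

Buchberger on the second generating set:
h_1 = -7/3xy - 35x + 49y - 98, LT = xy.
h_2 = 2/3x + 16/5y - 32/5, LT = x.

S(h_1,h_2): lcm = xy. S = 15x - 24/5y^2 - 57/5y + 42.
  leading term x: subtract (45/2)·h_2 from 15x - 24/5y^2 - 57/5y + 42 → -24/5y^2 - 417/5y + 186
  leading term y^2: no divisor's leading term divides it; move -24/5y^2 to the remainder.
  leading term y: no divisor's leading term divides it; move -417/5y to the remainder.
  leading term 1: no divisor's leading term divides it; move 186 to the remainder.
  remainder -24/5y^2 - 417/5y + 186 ≠ 0; add k_3 = -24/5y^2 - 417/5y + 186 to the basis.

S(h_1,k_3): lcm = xy^2. S = -19/8xy + 155/4x - 21y^2 + 42y.
  leading term xy: subtract (57/56)·h_1 from -19/8xy + 155/4x - 21y^2 + 42y → 595/8x - 21y^2 - 63/8y + 399/4
  leading term x: subtract (1785/16)·h_2 from 595/8x - 21y^2 - 63/8y + 399/4 → -21y^2 - 2919/8y + 3255/4
  leading term y^2: subtract (35/8)·k_3 from -21y^2 - 2919/8y + 3255/4 → 0
  remainder 0.

S(h_2,k_3): leading monomials are coprime, so the S-polynomial reduces to 0 (Buchberger's first criterion).
Every S-polynomial of the final basis reduces to 0, so we have a Gröbner basis.
Inter-reduce: drop elements whose leading term is divisible by another's, tail-reduce, and make monic.
Reduced Gröbner basis: {x + 24/5y - 48/5, y^2 + 139/8y - 155/4}.

These coincide, so the ideals are equal.
The same test decides containment: I ⊆ J iff every generator of I reduces to 0 modulo a Gröbner basis of J.

Yes, the ideals are equal.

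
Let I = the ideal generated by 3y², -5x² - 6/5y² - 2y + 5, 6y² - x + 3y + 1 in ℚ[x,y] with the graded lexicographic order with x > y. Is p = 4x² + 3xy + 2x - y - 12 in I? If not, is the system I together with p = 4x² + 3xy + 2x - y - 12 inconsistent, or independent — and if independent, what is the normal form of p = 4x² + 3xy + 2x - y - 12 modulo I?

Adjoining 4x² + 3xy + 2x - y - 12 makes the ideal the whole ring: the system is inconsistent.

First compute the reduced Gröbner basis of I by Buchberger's algorithm.
f_1 = 3y², LT = y².
f_2 = -5x² - 6/5y² - 2y + 5, LT = x².
f_3 = 6y² - x + 3y + 1, LT = y².

S(f_1,f_2): leading monomials are coprime, so the S-polynomial reduces to 0 (Buchberger's first criterion).
S(f_1,f_3): lcm = y². S = ⅙x - ½y - ⅙.
  leading term x: no divisor's leading term divides it; move ⅙x to the remainder.
  leading term y: no divisor's leading term divides it; move -½y to the remainder.
  leading term 1: no divisor's leading term divides it; move -⅙ to the remainder.
  remainder ⅙x - ½y - ⅙ ≠ 0; add h_4 = ⅙x - ½y - ⅙ to the basis.

S(f_2,f_3): leading monomials are coprime, so the S-polynomial reduces to 0 (Buchberger's first criterion).
S(f_1,h_4): leading monomials are coprime, so the S-polynomial reduces to 0 (Buchberger's first criterion).
S(f_2,h_4): lcm = x². S = 3xy + 6/25y² + x + ⅖y - 1.
  leading term xy: subtract (18y)·h_4 from 3xy + 6/25y² + x + ⅖y - 1 → 231/25y² + x + 17/5y - 1
  leading term y²: subtract (77/25)·f_1 from 231/25y² + x + 17/5y - 1 → x + 17/5y - 1
  leading term x: subtract (6)·h_4 from x + 17/5y - 1 → 32/5y
  leading term y: no divisor's leading term divides it; move 32/5y to the remainder.
  remainder 32/5y ≠ 0; add h_5 = 32/5y to the basis.

S(f_3,h_4): leading monomials are coprime, so the S-polynomial reduces to 0 (Buchberger's first criterion).
S(f_1,h_5): lcm = y². S = 0.
  remainder 0.

S(f_2,h_5): leading monomials are coprime, so the S-polynomial reduces to 0 (Buchberger's first criterion).
S(f_3,h_5): lcm = y². S = -⅙x + ½y + ⅙.
  leading term x: subtract (-1)·h_4 from -⅙x + ½y + ⅙ → 0
  remainder 0.

S(h_4,h_5): leading monomials are coprime, so the S-polynomial reduces to 0 (Buchberger's first criterion).
Every S-polynomial of the final basis reduces to 0, so we have a Gröbner basis.
Inter-reduce: drop elements whose leading term is divisible by another's, tail-reduce, and make monic.
Reduced Gröbner basis: {x - 1, y}.
Label its elements g_1 = x - 1, g_2 = y.

Reduce p = 4x² + 3xy + 2x - y - 12 modulo G:
  leading term x²: subtract (4x)·g_1 from 4x² + 3xy + 2x - y - 12 → 3xy + 6x - y - 12
  leading term xy: subtract (3y)·g_1 from 3xy + 6x - y - 12 → 6x + 2y - 12
  leading term x: subtract (6)·g_1 from 6x + 2y - 12 → 2y - 6
  leading term y: subtract (2)·g_2 from 2y - 6 → -6
  leading term 1: no divisor's leading term divides it; move -6 to the remainder.
  normal form = -6.
The normal form is nonzero, so p ∉ I. Since p minus its normal form lies in I, I + (p) = I + (r) where r = -6; decide whether this ideal is the whole ring.
Here r = -6 is a nonzero constant, hence a unit: 1 ∈ I + (p), the Gröbner basis of I + (p) is {1}, and the enlarged system has no common solution — adjoining p is inconsistent.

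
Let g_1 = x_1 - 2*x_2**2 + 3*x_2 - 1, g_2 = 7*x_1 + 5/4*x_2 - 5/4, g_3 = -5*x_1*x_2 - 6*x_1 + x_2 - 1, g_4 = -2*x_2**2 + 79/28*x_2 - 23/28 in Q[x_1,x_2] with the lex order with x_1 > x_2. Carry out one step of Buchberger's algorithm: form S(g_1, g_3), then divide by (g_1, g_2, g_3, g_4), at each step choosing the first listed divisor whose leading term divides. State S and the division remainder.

S(g_1, g_3) = -6/5*x_1 - 2*x_2**3 + 3*x_2**2 - 4/5*x_2 - 1/5; remainder on division = 3823/7840*x_2 - 3823/7840.

lcm(LM(g_1), LM(g_3)) = x_1*x_2.
S = (lcm/LT(g_1))·g_1 − (lcm/LT(g_3))·g_3 = -6/5*x_1 - 2*x_2**3 + 3*x_2**2 - 4/5*x_2 - 1/5.
Reduce S modulo (g_1, g_2, g_3, g_4) in that order:
  leading term x_1: subtract (-6/5)·g_1 from -6/5*x_1 - 2*x_2**3 + 3*x_2**2 - 4/5*x_2 - 1/5 → -2*x_2**3 + 3/5*x_2**2 + 14/5*x_2 - 7/5
  leading term x_2**3: subtract (x_2)·g_4 from -2*x_2**3 + 3/5*x_2**2 + 14/5*x_2 - 7/5 → -311/140*x_2**2 + 507/140*x_2 - 7/5
  leading term x_2**2: subtract (311/280)·g_4 from -311/140*x_2**2 + 507/140*x_2 - 7/5 → 3823/7840*x_2 - 3823/7840
  leading term x_2: no divisor's leading term divides it; move 3823/7840*x_2 to the remainder.
  leading term 1: no divisor's leading term divides it; move -3823/7840 to the remainder.
The remainder 3823/7840*x_2 - 3823/7840 is nonzero, so it would be added as the next basis element.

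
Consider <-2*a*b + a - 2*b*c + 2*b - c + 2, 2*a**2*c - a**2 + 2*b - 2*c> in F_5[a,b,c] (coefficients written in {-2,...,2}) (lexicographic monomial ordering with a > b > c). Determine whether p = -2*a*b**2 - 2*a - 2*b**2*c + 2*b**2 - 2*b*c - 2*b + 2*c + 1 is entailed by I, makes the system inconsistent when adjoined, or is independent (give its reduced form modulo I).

-2*a*b**2 - 2*a - 2*b**2*c + 2*b**2 - 2*b*c - 2*b + 2*c + 1 lies in I (it reduces to 0).

First compute the reduced Gröbner basis of I by Buchberger's algorithm.
f_1 = -2*a*b + a - 2*b*c + 2*b - c + 2, LT = a*b.
f_2 = 2*a**2*c - a**2 + 2*b - 2*c, LT = a**2*c.

S(f_1,f_2): lcm = a**2*b*c. S = -2*a**2*b + 2*a**2*c + a*b*c**2 - a*b*c - 2*a*c**2 - a*c - b**2 + b*c.
  leading term a**2*b: subtract (a)·f_1 from -2*a**2*b + 2*a**2*c + a*b*c**2 - a*b*c - 2*a*c**2 - a*c - b**2 + b*c → 2*a**2*c - a**2 + a*b*c**2 + a*b*c - 2*a*b - 2*a*c**2 - 2*a - b**2 + b*c
  leading term a**2*c: subtract (1)·f_2 from 2*a**2*c - a**2 + a*b*c**2 + a*b*c - 2*a*b - 2*a*c**2 - 2*a - b**2 + b*c → a*b*c**2 + a*b*c - 2*a*b - 2*a*c**2 - 2*a - b**2 + b*c - 2*b + 2*c
  leading term a*b*c**2: subtract (2*c**2)·f_1 from a*b*c**2 + a*b*c - 2*a*b - 2*a*c**2 - 2*a - b**2 + b*c - 2*b + 2*c → a*b*c - 2*a*b + a*c**2 - 2*a - b**2 - b*c**3 + b*c**2 + b*c - 2*b + 2*c**3 + c**2 + 2*c
  leading term a*b*c: subtract (2*c)·f_1 from a*b*c - 2*a*b + a*c**2 - 2*a - b**2 - b*c**3 + b*c**2 + b*c - 2*b + 2*c**3 + c**2 + 2*c → -2*a*b + a*c**2 - 2*a*c - 2*a - b**2 - b*c**3 + 2*b*c - 2*b + 2*c**3 - 2*c**2 - 2*c
  leading term a*b: subtract (1)·f_1 from -2*a*b + a*c**2 - 2*a*c - 2*a - b**2 - b*c**3 + 2*b*c - 2*b + 2*c**3 - 2*c**2 - 2*c → a*c**2 - 2*a*c + 2*a - b**2 - b*c**3 - b*c + b + 2*c**3 - 2*c**2 - c - 2
  leading term a*c**2: no divisor's leading term divides it; move a*c**2 to the remainder.
  leading term a*c: no divisor's leading term divides it; move -2*a*c to the remainder.
  leading term a: no divisor's leading term divides it; move 2*a to the remainder.
  leading term b**2: no divisor's leading term divides it; move -b**2 to the remainder.
  leading term b*c**3: no divisor's leading term divides it; move -b*c**3 to the remainder.
  leading term b*c: no divisor's leading term divides it; move -b*c to the remainder.
  leading term b: no divisor's leading term divides it; move b to the remainder.
  leading term c**3: no divisor's leading term divides it; move 2*c**3 to the remainder.
  leading term c**2: no divisor's leading term divides it; move -2*c**2 to the remainder.
  leading term c: no divisor's leading term divides it; move -c to the remainder.
  leading term 1: no divisor's leading term divides it; move -2 to the remainder.
  remainder a*c**2 - 2*a*c + 2*a - b**2 - b*c**3 - b*c + b + 2*c**3 - 2*c**2 - c - 2 ≠ 0; add h_3 = a*c**2 - 2*a*c + 2*a - b**2 - b*c**3 - b*c + b + 2*c**3 - 2*c**2 - c - 2 to the basis.

S(f_1,h_3): lcm = a*b*c**2. S = 2*a*b*c - 2*a*b + 2*a*c**2 + b**3 + b**2*c**3 + b**2*c - b**2 - b*c**3 + b*c**2 + b*c + 2*b - 2*c**3 - c**2.
  leading term a*b*c: subtract (-c)·f_1 from 2*a*b*c - 2*a*b + 2*a*c**2 + b**3 + b**2*c**3 + b**2*c - b**2 - b*c**3 + b*c**2 + b*c + 2*b - 2*c**3 - c**2 → -2*a*b + 2*a*c**2 + a*c + b**3 + b**2*c**3 + b**2*c - b**2 - b*c**3 - b*c**2 - 2*b*c + 2*b - 2*c**3 - 2*c**2 + 2*c
  leading term a*b: subtract (1)·f_1 from -2*a*b + 2*a*c**2 + a*c + b**3 + b**2*c**3 + b**2*c - b**2 - b*c**3 - b*c**2 - 2*b*c + 2*b - 2*c**3 - 2*c**2 + 2*c → 2*a*c**2 + a*c - a + b**3 + b**2*c**3 + b**2*c - b**2 - b*c**3 - b*c**2 - 2*c**3 - 2*c**2 - 2*c - 2
  leading term a*c**2: subtract (2)·h_3 from 2*a*c**2 + a*c - a + b**3 + b**2*c**3 + b**2*c - b**2 - b*c**3 - b*c**2 - 2*c**3 - 2*c**2 - 2*c - 2 → b**3 + b**2*c**3 + b**2*c + b**2 + b*c**3 - b*c**2 + 2*b*c - 2*b - c**3 + 2*c**2 + 2
  leading term b**3: no divisor's leading term divides it; move b**3 to the remainder.
  leading term b**2*c**3: no divisor's leading term divides it; move b**2*c**3 to the remainder.
  leading term b**2*c: no divisor's leading term divides it; move b**2*c to the remainder.
  leading term b**2: no divisor's leading term divides it; move b**2 to the remainder.
  leading term b*c**3: no divisor's leading term divides it; move b*c**3 to the remainder.
  leading term b*c**2: no divisor's leading term divides it; move -b*c**2 to the remainder.
  leading term b*c: no divisor's leading term divides it; move 2*b*c to the remainder.
  leading term b: no divisor's leading term divides it; move -2*b to the remainder.
  leading term c**3: no divisor's leading term divides it; move -c**3 to the remainder.
  leading term c**2: no divisor's leading term divides it; move 2*c**2 to the remainder.
  leading term 1: no divisor's leading term divides it; move 2 to the remainder.
  remainder b**3 + b**2*c**3 + b**2*c + b**2 + b*c**3 - b*c**2 + 2*b*c - 2*b - c**3 + 2*c**2 + 2 ≠ 0; add h_4 = b**3 + b**2*c**3 + b**2*c + b**2 + b*c**3 - b*c**2 + 2*b*c - 2*b - c**3 + 2*c**2 + 2 to the basis.

The other S-polynomials (S(f_2,h_3), S(f_1,h_4), S(f_2,h_4), S(h_3,h_4)) all reduce to 0 modulo the current basis, so we have a Gröbner basis.
Inter-reduce: drop elements whose leading term is divisible by another's, tail-reduce, and make monic.
Reduced Gröbner basis: {a**2*c + 2*a**2 + b - c, a*b + 2*a + b*c - b - 2*c - 1, a*c**2 - 2*a*c + 2*a - b**2 - b*c**3 - b*c + b + 2*c**3 - 2*c**2 - c - 2, b**3 + b**2*c**3 + b**2*c + b**2 + b*c**3 - b*c**2 + 2*b*c - 2*b - c**3 + 2*c**2 + 2}.
Label its elements g_1 = a**2*c + 2*a**2 + b - c, g_2 = a*b + 2*a + b*c - b - 2*c - 1, g_3 = a*c**2 - 2*a*c + 2*a - b**2 - b*c**3 - b*c + b + 2*c**3 - 2*c**2 - c - 2, g_4 = b**3 + b**2*c**3 + b**2*c + b**2 + b*c**3 - b*c**2 + 2*b*c - 2*b - c**3 + 2*c**2 + 2.

Reduce p = -2*a*b**2 - 2*a - 2*b**2*c + 2*b**2 - 2*b*c - 2*b + 2*c + 1 modulo G:
  leading term a*b**2: subtract (-2*b)·g_2 from -2*a*b**2 - 2*a - 2*b**2*c + 2*b**2 - 2*b*c - 2*b + 2*c + 1 → -a*b - 2*a - b*c + b + 2*c + 1
  leading term a*b: subtract (-1)·g_2 from -a*b - 2*a - b*c + b + 2*c + 1 → 0
  normal form = 0.
Since the normal form is 0, p ∈ I.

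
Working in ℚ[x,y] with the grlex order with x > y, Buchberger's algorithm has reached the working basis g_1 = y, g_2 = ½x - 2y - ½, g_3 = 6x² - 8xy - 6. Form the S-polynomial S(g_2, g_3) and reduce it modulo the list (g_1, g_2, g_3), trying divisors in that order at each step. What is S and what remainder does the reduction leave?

lcm(LM(g_2), LM(g_3)) = x².
S = (lcm/LT(g_2))·g_2 − (lcm/LT(g_3))·g_3 = -8/3xy - x + 1.
Reduce S modulo (g_1, g_2, g_3) in that order:
  leading term xy: subtract (-8/3x)·g_1 from -8/3xy - x + 1 → -x + 1
  leading term x: subtract (-2)·g_2 from -x + 1 → -4y
  leading term y: subtract (-4)·g_1 from -4y → 0
The remainder is 0, so this S-polynomial contributes no new basis element.

S(g_2, g_3) = -8/3xy - x + 1; remainder on division = 0.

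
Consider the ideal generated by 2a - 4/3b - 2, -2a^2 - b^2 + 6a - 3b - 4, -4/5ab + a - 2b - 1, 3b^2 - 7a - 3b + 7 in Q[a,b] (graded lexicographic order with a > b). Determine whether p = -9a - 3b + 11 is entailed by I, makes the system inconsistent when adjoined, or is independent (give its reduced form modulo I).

First compute the reduced Gröbner basis of I by Buchberger's algorithm.
f_1 = 2a - 4/3b - 2, LT = a.
f_2 = -2a^2 - b^2 + 6a - 3b - 4, LT = a^2.
f_3 = -4/5ab + a - 2b - 1, LT = ab.
f_4 = 3b^2 - 7a - 3b + 7, LT = b^2.

S(f_1,f_2): lcm = a^2. S = -2/3ab - 1/2b^2 + 2a - 3/2b - 2.
  leading term ab: subtract (-1/3b)·f_1 from -2/3ab - 1/2b^2 + 2a - 3/2b - 2 → -17/18b^2 + 2a - 13/6b - 2
  leading term b^2: subtract (-17/54)·f_4 from -17/18b^2 + 2a - 13/6b - 2 → -11/54a - 28/9b + 11/54
  leading term a: subtract (-11/108)·f_1 from -11/54a - 28/9b + 11/54 → -263/81b
  leading term b: no divisor's leading term divides it; move -263/81b to the remainder.
  remainder -263/81b ≠ 0; add h_5 = -263/81b to the basis.

S(f_1,f_3): lcm = ab. S = -2/3b^2 + 5/4a - 7/2b - 5/4.
  leading term b^2: subtract (-2/9)·f_4 from -2/3b^2 + 5/4a - 7/2b - 5/4 → -11/36a - 25/6b + 11/36
  leading term a: subtract (-11/72)·f_1 from -11/36a - 25/6b + 11/36 → -118/27b
  leading term b: subtract (354/263)·h_5 from -118/27b → 0
  remainder 0.

S(f_1,f_4): leading monomials are coprime, so the S-polynomial reduces to 0 (Buchberger's first criterion).
S(f_2,f_3): lcm = a^2b. S = 1/2b^3 + 5/4a^2 - 11/2ab + 3/2b^2 - 5/4a + 2b.
  leading term b^3: subtract (1/6b)·f_4 from 1/2b^3 + 5/4a^2 - 11/2ab + 3/2b^2 - 5/4a + 2b → 5/4a^2 - 13/3ab + 2b^2 - 5/4a + 5/6b
  leading term a^2: subtract (5/8a)·f_1 from 5/4a^2 - 13/3ab + 2b^2 - 5/4a + 5/6b → -7/2ab + 2b^2 + 5/6b
  leading term ab: subtract (-7/4b)·f_1 from -7/2ab + 2b^2 + 5/6b → -1/3b^2 - 8/3b
  leading term b^2: subtract (-1/9)·f_4 from -1/3b^2 - 8/3b → -7/9a - 3b + 7/9
  leading term a: subtract (-7/18)·f_1 from -7/9a - 3b + 7/9 → -95/27b
  leading term b: subtract (285/263)·h_5 from -95/27b → 0
  remainder 0.

S(f_2,f_4): leading monomials are coprime, so the S-polynomial reduces to 0 (Buchberger's first criterion).
S(f_3,f_4): lcm = ab^2. S = 7/3a^2 - 1/4ab + 5/2b^2 - 7/3a + 5/4b.
  leading term a^2: subtract (7/6a)·f_1 from 7/3a^2 - 1/4ab + 5/2b^2 - 7/3a + 5/4b → 47/36ab + 5/2b^2 + 5/4b
  leading term ab: subtract (47/72b)·f_1 from 47/36ab + 5/2b^2 + 5/4b → 91/27b^2 + 23/9b
  leading term b^2: subtract (91/81)·f_4 from 91/27b^2 + 23/9b → 637/81a + 160/27b - 637/81
  leading term a: subtract (637/162)·f_1 from 637/81a + 160/27b - 637/81 → 2714/243b
  leading term b: subtract (-2714/789)·h_5 from 2714/243b → 0
  remainder 0.

S(f_1,h_5): leading monomials are coprime, so the S-polynomial reduces to 0 (Buchberger's first criterion).
S(f_2,h_5): leading monomials are coprime, so the S-polynomial reduces to 0 (Buchberger's first criterion).
S(f_3,h_5): lcm = ab. S = -5/4a + 5/2b + 5/4.
  leading term a: subtract (-5/8)·f_1 from -5/4a + 5/2b + 5/4 → 5/3b
  leading term b: subtract (-135/263)·h_5 from 5/3b → 0
  remainder 0.

S(f_4,h_5): lcm = b^2. S = -7/3a - b + 7/3.
  leading term a: subtract (-7/6)·f_1 from -7/3a - b + 7/3 → -23/9b
  leading term b: subtract (207/263)·h_5 from -23/9b → 0
  remainder 0.

Every S-polynomial of the final basis reduces to 0, so we have a Gröbner basis.
Inter-reduce: drop elements whose leading term is divisible by another's, tail-reduce, and make monic.
Reduced Gröbner basis: {a - 1, b}.
Label its elements g_1 = a - 1, g_2 = b.

Reduce p = -9a - 3b + 11 modulo G:
  leading term a: subtract (-9)·g_1 from -9a - 3b + 11 → -3b + 2
  leading term b: subtract (-3)·g_2 from -3b + 2 → 2
  leading term 1: no divisor's leading term divides it; move 2 to the remainder.
  normal form = 2.
The normal form is nonzero, so p ∉ I. Since p minus its normal form lies in I, I + (p) = I + (r) where r = 2; decide whether this ideal is the whole ring.
Here r = 2 is a nonzero constant, hence a unit: 1 ∈ I + (p), the Gröbner basis of I + (p) is {1}, and the enlarged system has no common solution — adjoining p is inconsistent.

Adjoining -9a - 3b + 11 makes the ideal the whole ring: the system is inconsistent.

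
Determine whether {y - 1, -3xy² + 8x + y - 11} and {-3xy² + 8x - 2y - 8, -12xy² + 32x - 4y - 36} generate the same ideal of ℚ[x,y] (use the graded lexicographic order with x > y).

Yes, the ideals are equal.

Two ideals are equal iff their reduced Gröbner bases coincide (the reduced basis is unique for a fixed ordering).
Buchberger on the first generating set:
f_1 = y - 1, LT = y.
f_2 = -3xy² + 8x + y - 11, LT = xy².

S(f_1,f_2): lcm = xy². S = -xy + 8/3x + ⅓y - 11/3.
  leading term xy: subtract (-x)·f_1 from -xy + 8/3x + ⅓y - 11/3 → 5/3x + ⅓y - 11/3
  leading term x: no divisor's leading term divides it; move 5/3x to the remainder.
  leading term y: subtract (⅓)·f_1 from ⅓y - 11/3 → -10/3
  leading term 1: no divisor's leading term divides it; move -10/3 to the remainder.
  remainder 5/3x - 10/3 ≠ 0; add g_3 = 5/3x - 10/3 to the basis.

The other S-polynomials (S(f_1,g_3), S(f_2,g_3)) all reduce to 0 modulo the current basis, so we have a Gröbner basis.
Inter-reduce: drop elements whose leading term is divisible by another's, tail-reduce, and make monic.
Reduced Gröbner basis: {x - 2, y - 1}.

Buchberger on the second generating set:
h_1 = -3xy² + 8x - 2y - 8, LT = xy².
h_2 = -12xy² + 32x - 4y - 36, LT = xy².

S(h_1,h_2): lcm = xy². S = ⅓y - ⅓.
  leading term y: no divisor's leading term divides it; move ⅓y to the remainder.
  leading term 1: no divisor's leading term divides it; move -⅓ to the remainder.
  remainder ⅓y - ⅓ ≠ 0; add k_3 = ⅓y - ⅓ to the basis.

S(h_1,k_3): lcm = xy². S = xy - 8/3x + ⅔y + 8/3.
  leading term xy: subtract (3x)·k_3 from xy - 8/3x + ⅔y + 8/3 → -5/3x + ⅔y + 8/3
  leading term x: no divisor's leading term divides it; move -5/3x to the remainder.
  leading term y: subtract (2)·k_3 from ⅔y + 8/3 → 10/3
  leading term 1: no divisor's leading term divides it; move 10/3 to the remainder.
  remainder -5/3x + 10/3 ≠ 0; add k_4 = -5/3x + 10/3 to the basis.

The other S-polynomials (S(h_2,k_3), S(h_1,k_4), S(h_2,k_4), S(k_3,k_4)) all reduce to 0 modulo the current basis, so we have a Gröbner basis.
Inter-reduce: drop elements whose leading term is divisible by another's, tail-reduce, and make monic.
Reduced Gröbner basis: {x - 2, y - 1}.

These coincide, so the ideals are equal.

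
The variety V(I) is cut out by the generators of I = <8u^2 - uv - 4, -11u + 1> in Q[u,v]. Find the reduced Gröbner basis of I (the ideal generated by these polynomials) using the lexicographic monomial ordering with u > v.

f_1 = 8u^2 - uv - 4, LT = u^2.
f_2 = -11u + 1, LT = u.

S(f_1,f_2): lcm = u^2. S = -1/8uv + 1/11u - 1/2.
  leading term uv: subtract (1/88v)·f_2 from -1/8uv + 1/11u - 1/2 → 1/11u - 1/88v - 1/2
  leading term u: subtract (-1/121)·f_2 from 1/11u - 1/88v - 1/2 → -1/88v - 119/242
  leading term v: no divisor's leading term divides it; move -1/88v to the remainder.
  leading term 1: no divisor's leading term divides it; move -119/242 to the remainder.
  remainder -1/88v - 119/242 ≠ 0; add g_3 = -1/88v - 119/242 to the basis.

S(f_1,g_3): leading monomials are coprime, so the S-polynomial reduces to 0 (Buchberger's first criterion).
S(f_2,g_3): leading monomials are coprime, so the S-polynomial reduces to 0 (Buchberger's first criterion).
Every S-polynomial of the final basis reduces to 0, so we have a Gröbner basis.
Inter-reduce: drop elements whose leading term is divisible by another's, tail-reduce, and make monic.

G = {u - 1/11, v + 476/11}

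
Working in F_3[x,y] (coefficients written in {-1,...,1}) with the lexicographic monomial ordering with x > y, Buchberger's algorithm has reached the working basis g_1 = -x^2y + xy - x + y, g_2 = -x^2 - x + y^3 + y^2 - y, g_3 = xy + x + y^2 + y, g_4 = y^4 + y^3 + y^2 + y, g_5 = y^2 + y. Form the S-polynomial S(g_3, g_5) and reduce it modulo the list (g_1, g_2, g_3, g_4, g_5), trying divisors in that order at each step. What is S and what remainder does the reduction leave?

S(g_3, g_5) = y^3 + y^2; remainder on division = 0.

lcm(LM(g_3), LM(g_5)) = xy^2.
S = (lcm/LT(g_3))·g_3 − (lcm/LT(g_5))·g_5 = y^3 + y^2.
Reduce S modulo (g_1, g_2, g_3, g_4, g_5) in that order:
  leading term y^3: subtract (y)·g_5 from y^3 + y^2 → 0
The remainder is 0, so this S-polynomial contributes no new basis element.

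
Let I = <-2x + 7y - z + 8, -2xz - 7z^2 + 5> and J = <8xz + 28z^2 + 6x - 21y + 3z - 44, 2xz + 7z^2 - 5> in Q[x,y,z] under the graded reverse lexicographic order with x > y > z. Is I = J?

Two ideals are equal iff their reduced Gröbner bases coincide (the reduced basis is unique for a fixed ordering).
Buchberger on the first generating set:
f_1 = -2x + 7y - z + 8, LT = x.
f_2 = -2xz - 7z^2 + 5, LT = xz.

S(f_1,f_2): lcm = xz. S = -7/2yz - 3z^2 - 4z + 5/2.
  reduce S modulo (f_1, f_2):
  remainder -7/2yz - 3z^2 - 4z + 5/2 ≠ 0; add g_3 = -7/2yz - 3z^2 - 4z + 5/2 to the basis.

The other S-polynomials (S(f_1,g_3), S(f_2,g_3)) all reduce to 0 modulo the current basis, so we have a Gröbner basis.
Inter-reduce: drop elements whose leading term is divisible by another's, tail-reduce, and make monic.
Reduced Gröbner basis: {yz + 6/7z^2 + 8/7z - 5/7, x - 7/2y + 1/2z - 4}.

Buchberger on the second generating set:
h_1 = 8xz + 28z^2 + 6x - 21y + 3z - 44, LT = xz.
h_2 = 2xz + 7z^2 - 5, LT = xz.

S(h_1,h_2): lcm = xz. S = 3/4x - 21/8y + 3/8z - 3.
  reduce S modulo (h_1, h_2):
  remainder 3/4x - 21/8y + 3/8z - 3 ≠ 0; add k_3 = 3/4x - 21/8y + 3/8z - 3 to the basis.

S(h_1,k_3): lcm = xz. S = 7/2yz + 3z^2 + 3/4x - 21/8y + 35/8z - 11/2.
  reduce S modulo (h_1, h_2, k_3):
  remainder 7/2yz + 3z^2 + 4z - 5/2 ≠ 0; add k_4 = 7/2yz + 3z^2 + 4z - 5/2 to the basis.

The other S-polynomials (S(h_2,k_3), S(h_1,k_4), S(h_2,k_4), S(k_3,k_4)) all reduce to 0 modulo the current basis, so we have a Gröbner basis.
Inter-reduce: drop elements whose leading term is divisible by another's, tail-reduce, and make monic.
Reduced Gröbner basis: {yz + 6/7z^2 + 8/7z - 5/7, x - 7/2y + 1/2z - 4}.

These coincide, so the ideals are equal.
The choice of monomial ordering does not affect the verdict — as long as both bases are computed under the same ordering, their equality decides ideal equality.

Yes, the ideals are equal.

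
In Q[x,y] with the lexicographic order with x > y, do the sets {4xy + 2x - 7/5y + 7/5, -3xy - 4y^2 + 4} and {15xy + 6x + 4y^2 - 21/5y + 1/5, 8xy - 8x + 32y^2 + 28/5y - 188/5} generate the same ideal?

Since reduced Gröbner bases are canonical representatives of ideals under a given ordering, it suffices to compute and compare them.
Buchberger on the first generating set:
f_1 = 4xy + 2x - 7/5y + 7/5, LT = xy.
f_2 = -3xy - 4y^2 + 4, LT = xy.

S(f_1,f_2): lcm = xy. S = 1/2x - 4/3y^2 - 7/20y + 101/60.
  leading term x: no divisor's leading term divides it; move 1/2x to the remainder.
  leading term y^2: no divisor's leading term divides it; move -4/3y^2 to the remainder.
  leading term y: no divisor's leading term divides it; move -7/20y to the remainder.
  leading term 1: no divisor's leading term divides it; move 101/60 to the remainder.
  remainder 1/2x - 4/3y^2 - 7/20y + 101/60 ≠ 0; add g_3 = 1/2x - 4/3y^2 - 7/20y + 101/60 to the basis.

S(f_1,g_3): lcm = xy. S = 1/2x + 8/3y^3 + 7/10y^2 - 223/60y + 7/20.
  leading term x: subtract (1)·g_3 from 1/2x + 8/3y^3 + 7/10y^2 - 223/60y + 7/20 → 8/3y^3 + 61/30y^2 - 101/30y - 4/3
  leading term y^3: no divisor's leading term divides it; move 8/3y^3 to the remainder.
  leading term y^2: no divisor's leading term divides it; move 61/30y^2 to the remainder.
  leading term y: no divisor's leading term divides it; move -101/30y to the remainder.
  leading term 1: no divisor's leading term divides it; move -4/3 to the remainder.
  remainder 8/3y^3 + 61/30y^2 - 101/30y - 4/3 ≠ 0; add g_4 = 8/3y^3 + 61/30y^2 - 101/30y - 4/3 to the basis.

The other S-polynomials (S(f_2,g_3), S(f_1,g_4), S(f_2,g_4), S(g_3,g_4)) all reduce to 0 modulo the current basis, so we have a Gröbner basis.
Inter-reduce: drop elements whose leading term is divisible by another's, tail-reduce, and make monic.
Reduced Gröbner basis: {x - 8/3y^2 - 7/10y + 101/30, y^3 + 61/80y^2 - 101/80y - 1/2}.

Buchberger on the second generating set:
h_1 = 15xy + 6x + 4y^2 - 21/5y + 1/5, LT = xy.
h_2 = 8xy - 8x + 32y^2 + 28/5y - 188/5, LT = xy.

S(h_1,h_2): lcm = xy. S = 7/5x - 56/15y^2 - 49/50y + 707/150.
  leading term x: no divisor's leading term divides it; move 7/5x to the remainder.
  leading term y^2: no divisor's leading term divides it; move -56/15y^2 to the remainder.
  leading term y: no divisor's leading term divides it; move -49/50y to the remainder.
  leading term 1: no divisor's leading term divides it; move 707/150 to the remainder.
  remainder 7/5x - 56/15y^2 - 49/50y + 707/150 ≠ 0; add k_3 = 7/5x - 56/15y^2 - 49/50y + 707/150 to the basis.

S(h_1,k_3): lcm = xy. S = 2/5x + 8/3y^3 + 29/30y^2 - 547/150y + 1/75.
  leading term x: subtract (2/7)·k_3 from 2/5x + 8/3y^3 + 29/30y^2 - 547/150y + 1/75 → 8/3y^3 + 61/30y^2 - 101/30y - 4/3
  leading term y^3: no divisor's leading term divides it; move 8/3y^3 to the remainder.
  leading term y^2: no divisor's leading term divides it; move 61/30y^2 to the remainder.
  leading term y: no divisor's leading term divides it; move -101/30y to the remainder.
  leading term 1: no divisor's leading term divides it; move -4/3 to the remainder.
  remainder 8/3y^3 + 61/30y^2 - 101/30y - 4/3 ≠ 0; add k_4 = 8/3y^3 + 61/30y^2 - 101/30y - 4/3 to the basis.

The other S-polynomials (S(h_2,k_3), S(h_1,k_4), S(h_2,k_4), S(k_3,k_4)) all reduce to 0 modulo the current basis, so we have a Gröbner basis.
Inter-reduce: drop elements whose leading term is divisible by another's, tail-reduce, and make monic.
Reduced Gröbner basis: {x - 8/3y^2 - 7/10y + 101/30, y^3 + 61/80y^2 - 101/80y - 1/2}.

Same reduced basis, so the two generating sets span the same ideal.

Yes, the ideals are equal.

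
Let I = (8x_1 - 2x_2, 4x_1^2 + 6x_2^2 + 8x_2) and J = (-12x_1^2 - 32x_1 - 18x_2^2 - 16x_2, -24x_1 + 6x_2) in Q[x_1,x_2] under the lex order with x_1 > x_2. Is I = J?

Equality of ideals is decidable: compute both reduced Gröbner bases (unique for the ordering) and check whether they agree.
Buchberger on the first generating set:
f_1 = 8x_1 - 2x_2, LT = x_1.
f_2 = 4x_1^2 + 6x_2^2 + 8x_2, LT = x_1^2.

S(f_1,f_2): lcm = x_1^2. S = -1/4x_1x_2 - 3/2x_2^2 - 2x_2.
  reduce S modulo (f_1, f_2):
  remainder -25/16x_2^2 - 2x_2 ≠ 0; add g_3 = -25/16x_2^2 - 2x_2 to the basis.

The other S-polynomials (S(f_1,g_3), S(f_2,g_3)) all reduce to 0 modulo the current basis, so we have a Gröbner basis.
Inter-reduce: drop elements whose leading term is divisible by another's, tail-reduce, and make monic.
Reduced Gröbner basis: {x_1 - 1/4x_2, x_2^2 + 32/25x_2}.

Buchberger on the second generating set:
h_1 = -12x_1^2 - 32x_1 - 18x_2^2 - 16x_2, LT = x_1^2.
h_2 = -24x_1 + 6x_2, LT = x_1.

S(h_1,h_2): lcm = x_1^2. S = 1/4x_1x_2 + 8/3x_1 + 3/2x_2^2 + 4/3x_2.
  reduce S modulo (h_1, h_2):
  remainder 25/16x_2^2 + 2x_2 ≠ 0; add k_3 = 25/16x_2^2 + 2x_2 to the basis.

The other S-polynomials (S(h_1,k_3), S(h_2,k_3)) all reduce to 0 modulo the current basis, so we have a Gröbner basis.
Inter-reduce: drop elements whose leading term is divisible by another's, tail-reduce, and make monic.
Reduced Gröbner basis: {x_1 - 1/4x_2, x_2^2 + 32/25x_2}.

The two bases agree; hence the ideals are identical.
The choice of monomial ordering does not affect the verdict — as long as both bases are computed under the same ordering, their equality decides ideal equality.

Yes, the ideals are equal.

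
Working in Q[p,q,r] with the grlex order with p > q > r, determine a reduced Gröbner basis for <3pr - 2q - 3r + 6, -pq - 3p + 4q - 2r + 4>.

f_1 = 3pr - 2q - 3r + 6, LT = pr.
f_2 = -pq - 3p + 4q - 2r + 4, LT = pq.

S(f_1,f_2): lcm = pqr. S = -3pr - 2/3q^2 + 3qr - 2r^2 + 2q + 4r.
  reduce S modulo (f_1, f_2):
  remainder -2/3q^2 + 3qr - 2r^2 + r + 6 ≠ 0; add g_3 = -2/3q^2 + 3qr - 2r^2 + r + 6 to the basis.

The other S-polynomials (S(f_1,g_3), S(f_2,g_3)) all reduce to 0 modulo the current basis, so we have a Gröbner basis.

G = {pq + 3p - 4q + 2r - 4, pr - 2/3q - r + 2, q^2 - 9/2qr + 3r^2 - 3/2r - 9}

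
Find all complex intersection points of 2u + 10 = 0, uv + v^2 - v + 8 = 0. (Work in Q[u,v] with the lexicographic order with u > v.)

{(-5, 2), (-5, 4)}

Compute a lex Gröbner basis by Buchberger's algorithm.
f_1 = 2u + 10, LT = u.
f_2 = uv + v^2 - v + 8, LT = uv.

S(f_1,f_2): lcm = uv. S = -v^2 + 6v - 8.
  leading term v^2: no divisor's leading term divides it; move -v^2 to the remainder.
  leading term v: no divisor's leading term divides it; move 6v to the remainder.
  leading term 1: no divisor's leading term divides it; move -8 to the remainder.
  remainder -v^2 + 6v - 8 ≠ 0; add h_3 = -v^2 + 6v - 8 to the basis.

The other S-polynomials (S(f_1,h_3), S(f_2,h_3)) all reduce to 0 modulo the current basis, so we have a Gröbner basis.
Inter-reduce: drop elements whose leading term is divisible by another's, tail-reduce, and make monic.
Reduced Gröbner basis: {u + 5, v^2 - 6v + 8}.

From the last basis element, v^2 - 6v + 8 = 0, so v takes values in {2, 4}. Each choice, substituted upward through the basis, yields the corresponding point(s) of the solution set.
  v = 2: the earlier basis element becomes u + 5 = 0, giving u = -5 — point (-5, 2).
  v = 4: the earlier basis element becomes u + 5 = 0, giving u = -5 — point (-5, 4).
Each listed point satisfies every original equation (direct substitution).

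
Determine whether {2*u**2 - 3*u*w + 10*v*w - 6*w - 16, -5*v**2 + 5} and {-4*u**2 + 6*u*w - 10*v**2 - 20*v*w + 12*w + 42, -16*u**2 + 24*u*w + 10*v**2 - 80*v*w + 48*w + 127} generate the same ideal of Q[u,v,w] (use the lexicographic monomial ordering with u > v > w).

For a fixed monomial order, each ideal has a unique reduced Gröbner basis; comparing bases decides equality.
Buchberger on the first generating set:
f_1 = 2*u**2 - 3*u*w + 10*v*w - 6*w - 16, LT = u**2.
f_2 = -5*v**2 + 5, LT = v**2.

The S-polynomials (S(f_1,f_2)) all reduce to 0 modulo the current basis, so we have a Gröbner basis.
Inter-reduce: drop elements whose leading term is divisible by another's, tail-reduce, and make monic.
Reduced Gröbner basis: {u**2 - 3/2*u*w + 5*v*w - 3*w - 8, v**2 - 1}.

Buchberger on the second generating set:
h_1 = -4*u**2 + 6*u*w - 10*v**2 - 20*v*w + 12*w + 42, LT = u**2.
h_2 = -16*u**2 + 24*u*w + 10*v**2 - 80*v*w + 48*w + 127, LT = u**2.

S(h_1,h_2): lcm = u**2. S = 25/8*v**2 - 41/16.
  leading term v**2: no divisor's leading term divides it; move 25/8*v**2 to the remainder.
  leading term 1: no divisor's leading term divides it; move -41/16 to the remainder.
  remainder 25/8*v**2 - 41/16 ≠ 0; add k_3 = 25/8*v**2 - 41/16 to the basis.

The other S-polynomials (S(h_1,k_3), S(h_2,k_3)) all reduce to 0 modulo the current basis, so we have a Gröbner basis.
Inter-reduce: drop elements whose leading term is divisible by another's, tail-reduce, and make monic.
Reduced Gröbner basis: {u**2 - 3/2*u*w + 5*v*w - 3*w - 169/20, v**2 - 41/50}.

Since the reduced bases disagree, the two ideals are not the same.
The choice of monomial ordering does not affect the verdict — as long as both bases are computed under the same ordering, their equality decides ideal equality.

No, the ideals differ.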